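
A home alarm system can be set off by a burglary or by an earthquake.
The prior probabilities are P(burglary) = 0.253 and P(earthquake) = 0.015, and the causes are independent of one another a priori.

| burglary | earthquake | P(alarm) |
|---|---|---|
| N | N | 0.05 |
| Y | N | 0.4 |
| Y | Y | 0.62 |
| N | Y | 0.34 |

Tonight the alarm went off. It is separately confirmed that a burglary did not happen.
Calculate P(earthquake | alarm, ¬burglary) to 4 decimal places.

For the numerator, keep only earthquake=true terms: 0.34×0.015 = 0.005100
Normalizer over all consistent configurations: 0.05×0.985 + 0.34×0.015 = 0.054350
P(earthquake | alarm, ¬burglary) = 0.005100/0.054350 ≈ 0.0938

P(earthquake | alarm, ¬burglary) ≈ 0.0938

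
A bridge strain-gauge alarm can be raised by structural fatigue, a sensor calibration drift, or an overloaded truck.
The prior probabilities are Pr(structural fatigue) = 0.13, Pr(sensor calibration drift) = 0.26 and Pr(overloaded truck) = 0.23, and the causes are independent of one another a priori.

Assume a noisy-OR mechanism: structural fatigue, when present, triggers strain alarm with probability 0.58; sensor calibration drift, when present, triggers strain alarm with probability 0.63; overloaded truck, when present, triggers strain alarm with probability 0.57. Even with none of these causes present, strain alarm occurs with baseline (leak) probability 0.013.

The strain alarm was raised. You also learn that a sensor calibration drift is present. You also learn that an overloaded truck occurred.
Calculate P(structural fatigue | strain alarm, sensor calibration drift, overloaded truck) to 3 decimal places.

P(structural fatigue | strain alarm, sensor calibration drift, overloaded truck) ≈ 0.142

Under noisy-OR, P(strain alarm | causes) = 1 − (1−0.013)·∏(1−qᵢ) over the active causes.
For the numerator, keep only structural fatigue=true terms: 0.934047·0.13 = 0.121426
Denominator P(strain alarm | sensor calibration drift, overloaded truck): 0.842968·0.87 + 0.934047·0.13 = 0.854808
P(structural fatigue | strain alarm, sensor calibration drift, overloaded truck) = 0.121426/0.854808 ≈ 0.142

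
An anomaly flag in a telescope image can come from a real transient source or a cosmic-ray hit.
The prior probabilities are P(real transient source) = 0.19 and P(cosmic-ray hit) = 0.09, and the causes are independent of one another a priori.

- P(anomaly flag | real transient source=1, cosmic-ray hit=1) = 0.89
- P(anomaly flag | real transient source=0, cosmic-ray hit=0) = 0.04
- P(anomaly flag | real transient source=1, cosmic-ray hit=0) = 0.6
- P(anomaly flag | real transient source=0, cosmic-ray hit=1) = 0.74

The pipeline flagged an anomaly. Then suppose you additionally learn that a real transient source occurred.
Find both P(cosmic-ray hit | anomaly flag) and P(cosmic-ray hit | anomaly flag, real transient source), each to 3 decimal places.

P(cosmic-ray hit | anomaly flag) ≈ 0.342; P(cosmic-ray hit | anomaly flag, real transient source) ≈ 0.128

Sum P(anomaly flag|·) weighted by the priors over the 4 (real transient source, cosmic-ray hit) configurations:
  P(anomaly flag) = 0.04·0.81·0.91 + 0.74·0.81·0.09 + 0.6·0.19·0.91 + 0.89·0.19·0.09
        = 0.029484 + 0.053946 + 0.103740 + 0.015219 = 0.202389
Configurations with cosmic-ray hit contribute 0.069165, so
  P(cosmic-ray hit | anomaly flag) = 0.069165 / 0.202389 ≈ 0.342

Now also conditioning on real transient source=true:
Enumerate both values of cosmic-ray hit and weight by the priors:
  P(anomaly flag | real transient source) = 0.6·0.91 + 0.89·0.09
        = 0.546000 + 0.080100 = 0.626100
The terms with cosmic-ray hit present sum to 0.080100, so
  P(cosmic-ray hit | anomaly flag, real transient source) = 0.080100 / 0.626100 ≈ 0.128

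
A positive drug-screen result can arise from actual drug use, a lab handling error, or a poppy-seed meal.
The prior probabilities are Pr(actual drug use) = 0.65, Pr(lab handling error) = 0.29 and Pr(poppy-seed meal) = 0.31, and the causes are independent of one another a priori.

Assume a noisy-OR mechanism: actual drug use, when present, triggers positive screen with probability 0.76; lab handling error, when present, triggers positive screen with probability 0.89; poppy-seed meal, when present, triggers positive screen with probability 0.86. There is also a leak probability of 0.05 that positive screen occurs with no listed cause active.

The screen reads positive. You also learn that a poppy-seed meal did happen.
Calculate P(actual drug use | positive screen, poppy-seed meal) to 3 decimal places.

Under noisy-OR, P(positive screen | causes) = 1 − (1−0.05)·∏(1−qᵢ) over the active causes.
Numerator (weight on configurations with actual drug use): 0.446769 + 0.187838 = 0.634607
Denominator P(positive screen | poppy-seed meal): 0.867·0.35·0.71 + 0.98537·0.35·0.29 + 0.96808·0.65·0.71 + 0.996489·0.65·0.29 = 0.950071
Posterior = 0.634607 / 0.950071 ≈ 0.668

P(actual drug use | positive screen, poppy-seed meal) ≈ 0.668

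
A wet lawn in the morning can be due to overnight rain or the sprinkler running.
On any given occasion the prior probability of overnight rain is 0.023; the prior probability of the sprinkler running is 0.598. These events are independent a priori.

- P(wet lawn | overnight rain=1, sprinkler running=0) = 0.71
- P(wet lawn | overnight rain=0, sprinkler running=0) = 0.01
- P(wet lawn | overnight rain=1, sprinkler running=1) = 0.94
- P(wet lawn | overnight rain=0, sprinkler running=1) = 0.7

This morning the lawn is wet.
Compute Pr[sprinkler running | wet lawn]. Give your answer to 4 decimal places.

By total probability over the 4 (overnight rain, sprinkler running) configurations:
  P(wet lawn) = 0.01·0.977·0.402 + 0.7·0.977·0.598 + 0.71·0.023·0.402 + 0.94·0.023·0.598
        = 0.003928 + 0.408972 + 0.006565 + 0.012929 = 0.432394
Keeping only the sprinkler running-present terms gives 0.421901, so
  P(sprinkler running | wet lawn) = 0.421901 / 0.432394 ≈ 0.9757

Pr[sprinkler running | wet lawn] ≈ 0.9757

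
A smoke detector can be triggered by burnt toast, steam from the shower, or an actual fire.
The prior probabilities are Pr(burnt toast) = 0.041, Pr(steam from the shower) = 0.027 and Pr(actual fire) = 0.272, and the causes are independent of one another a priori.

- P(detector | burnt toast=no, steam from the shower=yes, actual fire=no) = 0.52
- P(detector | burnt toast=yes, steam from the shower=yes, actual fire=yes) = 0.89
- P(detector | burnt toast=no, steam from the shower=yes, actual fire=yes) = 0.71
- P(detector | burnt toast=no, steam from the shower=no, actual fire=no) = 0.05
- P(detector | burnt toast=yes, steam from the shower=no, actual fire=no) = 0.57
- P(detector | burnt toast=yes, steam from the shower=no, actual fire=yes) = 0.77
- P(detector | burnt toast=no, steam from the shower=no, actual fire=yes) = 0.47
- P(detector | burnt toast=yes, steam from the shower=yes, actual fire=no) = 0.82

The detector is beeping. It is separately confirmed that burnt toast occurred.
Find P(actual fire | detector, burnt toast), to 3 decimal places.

P(actual fire | detector, burnt toast) ≈ 0.334

By total probability over the 4 (steam from the shower, actual fire) configurations:
  P(detector | burnt toast) = 0.57*0.973*0.728 + 0.77*0.973*0.272 + 0.82*0.027*0.728 + 0.89*0.027*0.272
        = 0.403756 + 0.203785 + 0.016118 + 0.006536 = 0.630195
The terms with actual fire present sum to 0.210321, so
  P(actual fire | detector, burnt toast) = 0.210321 / 0.630195 ≈ 0.334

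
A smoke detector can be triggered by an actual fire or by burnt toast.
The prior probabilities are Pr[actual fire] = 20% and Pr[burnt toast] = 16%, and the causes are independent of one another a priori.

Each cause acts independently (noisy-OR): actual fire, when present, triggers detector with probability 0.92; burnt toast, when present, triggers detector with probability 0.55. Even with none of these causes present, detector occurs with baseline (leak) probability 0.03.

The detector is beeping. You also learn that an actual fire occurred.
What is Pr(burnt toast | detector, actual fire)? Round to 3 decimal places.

Under noisy-OR, P(detector | causes) = 1 − (1−0.03)·∏(1−qᵢ) over the active causes.
Enumerate both values of burnt toast and weight by the priors:
  P(detector | actual fire) = 0.9224*0.84 + 0.96508*0.16
        = 0.774816 + 0.154413 = 0.929229
Configurations with burnt toast contribute 0.154413, so
  P(burnt toast | detector, actual fire) = 0.154413 / 0.929229 ≈ 0.166

Pr(burnt toast | detector, actual fire) ≈ 0.166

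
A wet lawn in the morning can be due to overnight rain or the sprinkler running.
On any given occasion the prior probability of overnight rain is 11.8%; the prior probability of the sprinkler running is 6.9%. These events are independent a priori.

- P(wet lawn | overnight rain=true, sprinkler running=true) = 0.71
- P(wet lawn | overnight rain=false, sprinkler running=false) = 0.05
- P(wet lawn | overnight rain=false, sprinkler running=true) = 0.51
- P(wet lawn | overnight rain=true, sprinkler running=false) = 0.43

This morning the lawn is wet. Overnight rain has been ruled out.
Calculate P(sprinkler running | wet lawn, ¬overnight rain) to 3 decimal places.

Enumerate both values of sprinkler running and weight by the priors:
  P(wet lawn | ¬overnight rain) = 0.05×0.931 + 0.51×0.069
        = 0.046550 + 0.035190 = 0.081740
The terms with sprinkler running present sum to 0.035190, so
  P(sprinkler running | wet lawn, ¬overnight rain) = 0.035190 / 0.081740 ≈ 0.431

P(sprinkler running | wet lawn, ¬overnight rain) ≈ 0.431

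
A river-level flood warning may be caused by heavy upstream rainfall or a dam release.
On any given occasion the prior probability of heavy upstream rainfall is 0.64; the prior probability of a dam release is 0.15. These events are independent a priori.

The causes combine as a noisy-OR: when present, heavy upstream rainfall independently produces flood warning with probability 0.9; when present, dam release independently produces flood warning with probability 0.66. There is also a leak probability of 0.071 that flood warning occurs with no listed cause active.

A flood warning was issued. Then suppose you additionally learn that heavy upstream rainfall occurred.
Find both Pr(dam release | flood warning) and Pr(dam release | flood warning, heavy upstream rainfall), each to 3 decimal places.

Under noisy-OR, P(flood warning | causes) = 1 − (1−0.071)·∏(1−qᵢ) over the active causes.
P(flood warning) = 0.071*0.36*0.85 + 0.68414*0.36*0.15 + 0.9071*0.64*0.85 + 0.968414*0.64*0.15 = 0.021726 + 0.036944 + 0.493462 + 0.092968 = 0.645100
Restricting to configurations with dam release present: 0.036944 + 0.092968 = 0.129912.
Hence the posterior is 0.129912/0.645100 ≈ 0.201.

Now also conditioning on heavy upstream rainfall=true:
Sum P(flood warning|·) weighted by the priors over both values of dam release:
  P(flood warning | heavy upstream rainfall) = 0.9071·0.85 + 0.968414·0.15
        = 0.771035 + 0.145262 = 0.916297
Configurations with dam release contribute 0.145262, so
  P(dam release | flood warning, heavy upstream rainfall) = 0.145262 / 0.916297 ≈ 0.159

Pr(dam release | flood warning) ≈ 0.201; Pr(dam release | flood warning, heavy upstream rainfall) ≈ 0.159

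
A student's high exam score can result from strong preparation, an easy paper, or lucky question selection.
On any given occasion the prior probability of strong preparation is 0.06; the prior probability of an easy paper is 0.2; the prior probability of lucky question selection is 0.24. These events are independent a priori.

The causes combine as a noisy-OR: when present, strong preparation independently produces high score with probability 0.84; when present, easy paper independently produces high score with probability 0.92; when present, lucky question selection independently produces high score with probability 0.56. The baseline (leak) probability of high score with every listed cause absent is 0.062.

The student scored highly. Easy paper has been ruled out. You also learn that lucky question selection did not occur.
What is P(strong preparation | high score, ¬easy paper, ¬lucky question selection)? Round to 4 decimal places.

P(strong preparation | high score, ¬easy paper, ¬lucky question selection) ≈ 0.4667

Under noisy-OR, P(high score | causes) = 1 − (1−0.062)·∏(1−qᵢ) over the active causes.
By total probability over both values of strong preparation:
  P(high score | ¬easy paper, ¬lucky question selection) = 0.062×0.94 + 0.84992×0.06
        = 0.058280 + 0.050995 = 0.109275
Configurations with strong preparation contribute 0.050995, so
  P(strong preparation | high score, ¬easy paper, ¬lucky question selection) = 0.050995 / 0.109275 ≈ 0.4667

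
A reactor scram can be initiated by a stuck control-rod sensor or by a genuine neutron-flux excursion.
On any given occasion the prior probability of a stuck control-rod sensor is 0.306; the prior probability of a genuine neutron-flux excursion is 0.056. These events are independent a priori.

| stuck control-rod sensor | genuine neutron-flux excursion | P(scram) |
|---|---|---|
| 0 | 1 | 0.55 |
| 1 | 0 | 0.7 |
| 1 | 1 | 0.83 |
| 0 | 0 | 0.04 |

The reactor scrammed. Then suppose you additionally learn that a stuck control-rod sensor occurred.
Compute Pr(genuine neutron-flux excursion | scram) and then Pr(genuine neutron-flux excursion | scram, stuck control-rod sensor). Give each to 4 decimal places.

P(scram) = 0.04·0.694·0.944 + 0.55·0.694·0.056 + 0.7·0.306·0.944 + 0.83·0.306·0.056 = 0.026205 + 0.021375 + 0.202205 + 0.014223 = 0.264008
The genuine neutron-flux excursion-present share is 0.021375 + 0.014223 = 0.035598.
Hence the posterior is 0.035598/0.264008 ≈ 0.1348.

Now also conditioning on stuck control-rod sensor=true:
P(scram | stuck control-rod sensor) = 0.7·0.944 + 0.83·0.056 = 0.660800 + 0.046480 = 0.707280
The genuine neutron-flux excursion-present share is 0.83·0.056 = 0.046480.
P(genuine neutron-flux excursion | scram, stuck control-rod sensor) = 0.046480 / 0.707280 ≈ 0.0657
— stuck control-rod sensor explains away the evidence for genuine neutron-flux excursion.

Pr(genuine neutron-flux excursion | scram) ≈ 0.1348; Pr(genuine neutron-flux excursion | scram, stuck control-rod sensor) ≈ 0.0657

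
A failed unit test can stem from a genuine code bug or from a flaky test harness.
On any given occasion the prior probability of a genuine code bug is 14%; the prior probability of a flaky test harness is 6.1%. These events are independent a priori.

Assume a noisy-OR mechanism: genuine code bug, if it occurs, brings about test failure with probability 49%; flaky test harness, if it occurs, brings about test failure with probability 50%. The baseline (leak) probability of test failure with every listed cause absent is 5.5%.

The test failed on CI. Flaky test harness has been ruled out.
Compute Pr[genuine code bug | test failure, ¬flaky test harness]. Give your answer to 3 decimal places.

Under noisy-OR, P(test failure | causes) = 1 − (1−0.055)·∏(1−qᵢ) over the active causes.
Sum P(test failure|·) weighted by the priors over both values of genuine code bug:
  P(test failure | ¬flaky test harness) = 0.055·0.86 + 0.51805·0.14
        = 0.047300 + 0.072527 = 0.119827
Configurations with genuine code bug contribute 0.072527, so
  P(genuine code bug | test failure, ¬flaky test harness) = 0.072527 / 0.119827 ≈ 0.605

Pr[genuine code bug | test failure, ¬flaky test harness] ≈ 0.605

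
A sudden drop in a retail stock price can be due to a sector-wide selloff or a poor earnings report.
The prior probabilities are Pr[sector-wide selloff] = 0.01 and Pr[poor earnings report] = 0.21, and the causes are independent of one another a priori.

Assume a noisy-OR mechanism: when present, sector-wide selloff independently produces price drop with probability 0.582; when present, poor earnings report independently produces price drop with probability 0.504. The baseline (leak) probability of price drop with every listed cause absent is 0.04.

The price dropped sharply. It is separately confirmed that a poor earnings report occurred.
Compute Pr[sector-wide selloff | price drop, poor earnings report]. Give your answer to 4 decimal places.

Under noisy-OR, P(price drop | causes) = 1 − (1−0.04)·∏(1−qᵢ) over the active causes.
P(price drop | poor earnings report) = 0.52384*0.99 + 0.800965*0.01 = 0.518602 + 0.008010 = 0.526612
The sector-wide selloff-present share is 0.800965*0.01 = 0.008010.
So P(sector-wide selloff | price drop, poor earnings report) = 0.008010/0.526612 ≈ 0.0152.

Pr[sector-wide selloff | price drop, poor earnings report] ≈ 0.0152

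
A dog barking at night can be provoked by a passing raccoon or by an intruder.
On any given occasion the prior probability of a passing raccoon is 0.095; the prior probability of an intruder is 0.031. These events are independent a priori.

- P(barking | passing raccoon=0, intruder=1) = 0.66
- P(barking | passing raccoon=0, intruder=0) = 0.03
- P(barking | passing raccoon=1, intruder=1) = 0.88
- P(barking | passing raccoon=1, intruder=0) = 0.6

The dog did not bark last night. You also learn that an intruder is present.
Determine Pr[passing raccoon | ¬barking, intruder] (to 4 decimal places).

Enumerate both values of passing raccoon and weight by the priors:
  P(¬barking | intruder) = 0.34×0.905 + 0.12×0.095
        = 0.307700 + 0.011400 = 0.319100
Configurations with passing raccoon contribute 0.011400, so
  P(passing raccoon | ¬barking, intruder) = 0.011400 / 0.319100 ≈ 0.0357

Pr[passing raccoon | ¬barking, intruder] ≈ 0.0357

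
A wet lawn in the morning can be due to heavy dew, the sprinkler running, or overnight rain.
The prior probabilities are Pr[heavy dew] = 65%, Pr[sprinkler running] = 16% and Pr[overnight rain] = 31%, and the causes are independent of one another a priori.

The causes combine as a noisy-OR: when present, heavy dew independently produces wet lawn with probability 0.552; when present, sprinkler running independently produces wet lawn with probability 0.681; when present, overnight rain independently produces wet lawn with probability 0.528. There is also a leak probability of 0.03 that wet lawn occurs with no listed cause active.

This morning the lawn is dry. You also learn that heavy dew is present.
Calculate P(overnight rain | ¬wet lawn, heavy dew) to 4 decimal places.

P(overnight rain | ¬wet lawn, heavy dew) ≈ 0.1750

Under noisy-OR, P(wet lawn | causes) = 1 − (1−0.03)·∏(1−qᵢ) over the active causes.
For the numerator, keep only overnight rain=true terms: 0.053411 + 0.003245 = 0.056656
The normalizing constant is 0.43456*0.84*0.69 + 0.205112*0.84*0.31 + 0.138625*0.16*0.69 + 0.065431*0.16*0.31 = 0.323831
P(overnight rain | ¬wet lawn, heavy dew) = 0.056656/0.323831 ≈ 0.1750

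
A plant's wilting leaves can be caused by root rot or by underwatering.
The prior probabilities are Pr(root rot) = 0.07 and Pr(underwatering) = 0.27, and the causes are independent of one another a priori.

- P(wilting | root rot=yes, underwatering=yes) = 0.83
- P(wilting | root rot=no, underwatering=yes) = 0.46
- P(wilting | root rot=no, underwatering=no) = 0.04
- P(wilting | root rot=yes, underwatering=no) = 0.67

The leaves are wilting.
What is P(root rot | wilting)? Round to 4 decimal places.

P(wilting) = 0.04×0.93×0.73 + 0.46×0.93×0.27 + 0.67×0.07×0.73 + 0.83×0.07×0.27 = 0.027156 + 0.115506 + 0.034237 + 0.015687 = 0.192586
Restricting to configurations with root rot present: 0.034237 + 0.015687 = 0.049924.
So P(root rot | wilting) = 0.049924/0.192586 ≈ 0.2592.

P(root rot | wilting) ≈ 0.2592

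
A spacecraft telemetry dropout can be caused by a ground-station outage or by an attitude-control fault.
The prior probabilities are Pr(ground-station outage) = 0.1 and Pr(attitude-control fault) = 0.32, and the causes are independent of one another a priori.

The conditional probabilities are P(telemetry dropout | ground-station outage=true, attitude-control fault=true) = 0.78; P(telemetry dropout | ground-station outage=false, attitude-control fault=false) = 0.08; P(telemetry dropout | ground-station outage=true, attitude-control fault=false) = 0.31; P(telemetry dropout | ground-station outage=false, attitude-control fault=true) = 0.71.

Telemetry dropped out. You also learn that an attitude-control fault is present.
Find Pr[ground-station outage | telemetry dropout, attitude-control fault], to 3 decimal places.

P(telemetry dropout | attitude-control fault) = 0.71·0.9 + 0.78·0.1 = 0.639000 + 0.078000 = 0.717000
Of this, 0.078000 comes from 0.78·0.1 (the ground-station outage=true cases).
Hence the posterior is 0.078000/0.717000 ≈ 0.109.

Pr[ground-station outage | telemetry dropout, attitude-control fault] ≈ 0.109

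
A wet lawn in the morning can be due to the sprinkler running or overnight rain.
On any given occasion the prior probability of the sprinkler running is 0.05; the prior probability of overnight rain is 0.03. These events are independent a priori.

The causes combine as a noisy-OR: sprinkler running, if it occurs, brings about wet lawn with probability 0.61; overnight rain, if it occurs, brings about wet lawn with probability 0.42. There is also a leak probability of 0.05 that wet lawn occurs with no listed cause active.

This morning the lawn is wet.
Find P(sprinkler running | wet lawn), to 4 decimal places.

Under noisy-OR, P(wet lawn | causes) = 1 − (1−0.05)·∏(1−qᵢ) over the active causes.
Weight on sprinkler running=true, given the evidence: 0.030531 + 0.001178 = 0.031709
The normalizing constant is 0.05*0.95*0.97 + 0.449*0.95*0.03 + 0.6295*0.05*0.97 + 0.78511*0.05*0.03 = 0.090580
P(sprinkler running | wet lawn) = 0.031709/0.090580 ≈ 0.3501

P(sprinkler running | wet lawn) ≈ 0.3501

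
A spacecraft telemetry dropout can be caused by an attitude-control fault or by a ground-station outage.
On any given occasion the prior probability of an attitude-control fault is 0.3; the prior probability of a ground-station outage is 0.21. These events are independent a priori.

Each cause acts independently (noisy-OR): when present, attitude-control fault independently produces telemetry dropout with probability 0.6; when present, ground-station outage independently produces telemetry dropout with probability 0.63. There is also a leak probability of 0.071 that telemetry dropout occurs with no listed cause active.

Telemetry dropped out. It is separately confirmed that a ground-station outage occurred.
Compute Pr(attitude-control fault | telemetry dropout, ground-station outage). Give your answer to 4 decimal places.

Under noisy-OR, P(telemetry dropout | causes) = 1 − (1−0.071)·∏(1−qᵢ) over the active causes.
By total probability over both values of attitude-control fault:
  P(telemetry dropout | ground-station outage) = 0.65627×0.7 + 0.862508×0.3
        = 0.459389 + 0.258752 = 0.718141
The terms with attitude-control fault present sum to 0.258752, so
  P(attitude-control fault | telemetry dropout, ground-station outage) = 0.258752 / 0.718141 ≈ 0.3603

Pr(attitude-control fault | telemetry dropout, ground-station outage) ≈ 0.3603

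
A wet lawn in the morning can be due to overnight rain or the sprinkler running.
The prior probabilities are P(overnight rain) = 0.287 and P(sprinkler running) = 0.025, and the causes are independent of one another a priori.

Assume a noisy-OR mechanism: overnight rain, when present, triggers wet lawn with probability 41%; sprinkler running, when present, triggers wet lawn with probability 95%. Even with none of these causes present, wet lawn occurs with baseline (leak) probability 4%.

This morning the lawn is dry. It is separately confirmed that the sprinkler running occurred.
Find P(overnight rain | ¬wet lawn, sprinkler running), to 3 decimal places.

P(overnight rain | ¬wet lawn, sprinkler running) ≈ 0.192

Under noisy-OR, P(wet lawn | causes) = 1 − (1−0.04)·∏(1−qᵢ) over the active causes.
By total probability over both values of overnight rain:
  P(¬wet lawn | sprinkler running) = 0.048×0.713 + 0.02832×0.287
        = 0.034224 + 0.008128 = 0.042352
Keeping only the overnight rain-present terms gives 0.008128, so
  P(overnight rain | ¬wet lawn, sprinkler running) = 0.008128 / 0.042352 ≈ 0.192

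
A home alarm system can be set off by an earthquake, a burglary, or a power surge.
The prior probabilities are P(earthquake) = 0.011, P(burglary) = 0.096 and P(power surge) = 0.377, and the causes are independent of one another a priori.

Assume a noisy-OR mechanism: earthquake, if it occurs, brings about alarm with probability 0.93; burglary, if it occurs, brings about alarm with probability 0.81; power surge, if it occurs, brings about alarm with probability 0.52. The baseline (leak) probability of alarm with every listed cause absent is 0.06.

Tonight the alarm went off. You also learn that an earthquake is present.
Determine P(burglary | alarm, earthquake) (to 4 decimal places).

Under noisy-OR, P(alarm | causes) = 1 − (1−0.06)·∏(1−qᵢ) over the active causes.
For the numerator, keep only burglary=true terms: 0.059060 + 0.035975 = 0.095035
Denominator P(alarm | earthquake): 0.9342*0.904*0.623 + 0.968416*0.904*0.377 + 0.987498*0.096*0.623 + 0.993999*0.096*0.377 = 0.951213
Posterior = 0.095035 / 0.951213 ≈ 0.0999

P(burglary | alarm, earthquake) ≈ 0.0999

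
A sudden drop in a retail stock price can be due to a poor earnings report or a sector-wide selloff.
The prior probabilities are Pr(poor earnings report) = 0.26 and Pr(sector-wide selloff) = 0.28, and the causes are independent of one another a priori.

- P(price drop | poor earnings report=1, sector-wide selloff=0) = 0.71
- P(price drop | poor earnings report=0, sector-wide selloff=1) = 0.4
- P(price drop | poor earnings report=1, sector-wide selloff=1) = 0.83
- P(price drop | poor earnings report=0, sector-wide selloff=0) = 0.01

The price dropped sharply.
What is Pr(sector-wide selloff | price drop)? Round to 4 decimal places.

Pr(sector-wide selloff | price drop) ≈ 0.5090

Numerator (weight on configurations with sector-wide selloff): 0.082880 + 0.060424 = 0.143304
Normalizer over all consistent configurations: 0.01×0.74×0.72 + 0.4×0.74×0.28 + 0.71×0.26×0.72 + 0.83×0.26×0.28 = 0.281544
P(sector-wide selloff | price drop) = 0.143304/0.281544 ≈ 0.5090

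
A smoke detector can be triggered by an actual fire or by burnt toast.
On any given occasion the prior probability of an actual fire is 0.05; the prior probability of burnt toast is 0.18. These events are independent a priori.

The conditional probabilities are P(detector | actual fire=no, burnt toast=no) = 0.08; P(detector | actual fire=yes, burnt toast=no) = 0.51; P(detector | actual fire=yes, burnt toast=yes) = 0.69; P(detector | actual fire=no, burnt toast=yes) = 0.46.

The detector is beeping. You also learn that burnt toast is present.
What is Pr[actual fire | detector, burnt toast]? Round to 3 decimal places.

Weight on actual fire=true, given the evidence: 0.69*0.05 = 0.034500
Denominator P(detector | burnt toast): 0.46*0.95 + 0.69*0.05 = 0.471500
P(actual fire | detector, burnt toast) = 0.034500/0.471500 ≈ 0.073

Pr[actual fire | detector, burnt toast] ≈ 0.073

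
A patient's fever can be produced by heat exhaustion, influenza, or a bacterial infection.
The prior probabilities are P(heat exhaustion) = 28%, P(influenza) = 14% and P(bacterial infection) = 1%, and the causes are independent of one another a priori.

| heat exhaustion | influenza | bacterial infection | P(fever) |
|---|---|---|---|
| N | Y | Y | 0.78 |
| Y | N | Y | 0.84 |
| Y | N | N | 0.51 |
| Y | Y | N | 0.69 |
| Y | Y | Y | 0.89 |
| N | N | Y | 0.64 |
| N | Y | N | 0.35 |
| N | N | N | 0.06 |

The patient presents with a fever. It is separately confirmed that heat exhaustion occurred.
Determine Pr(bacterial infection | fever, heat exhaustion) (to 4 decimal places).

For the numerator, keep only bacterial infection=true terms: 0.007224 + 0.001246 = 0.008470
Denominator P(fever | heat exhaustion): 0.51*0.86*0.99 + 0.84*0.86*0.01 + 0.69*0.14*0.99 + 0.89*0.14*0.01 = 0.538318
Posterior = 0.008470 / 0.538318 ≈ 0.0157

Pr(bacterial infection | fever, heat exhaustion) ≈ 0.0157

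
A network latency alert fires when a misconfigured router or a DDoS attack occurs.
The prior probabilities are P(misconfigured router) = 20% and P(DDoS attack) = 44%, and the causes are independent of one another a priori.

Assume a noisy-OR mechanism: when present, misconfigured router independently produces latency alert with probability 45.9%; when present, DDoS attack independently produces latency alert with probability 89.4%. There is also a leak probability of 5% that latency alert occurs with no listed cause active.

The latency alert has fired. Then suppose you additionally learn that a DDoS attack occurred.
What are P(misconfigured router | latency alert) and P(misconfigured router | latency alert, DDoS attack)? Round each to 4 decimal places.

P(misconfigured router | latency alert) ≈ 0.2888; P(misconfigured router | latency alert, DDoS attack) ≈ 0.2081

Under noisy-OR, P(latency alert | causes) = 1 − (1−0.05)·∏(1−qᵢ) over the active causes.
P(latency alert) = 0.05×0.8×0.56 + 0.8993×0.8×0.44 + 0.48605×0.2×0.56 + 0.945521×0.2×0.44 = 0.022400 + 0.316554 + 0.054438 + 0.083206 = 0.476598
Restricting to configurations with misconfigured router present: 0.054438 + 0.083206 = 0.137644.
P(misconfigured router | latency alert) = 0.137644 / 0.476598 ≈ 0.2888

With the extra evidence:
P(latency alert | DDoS attack) = 0.8993×0.8 + 0.945521×0.2 = 0.719440 + 0.189104 = 0.908544
Restricting to configurations with misconfigured router present: 0.945521×0.2 = 0.189104.
Hence the posterior is 0.189104/0.908544 ≈ 0.2081.
Conditioning on DDoS attack lowers the posterior on misconfigured router: the classic explaining-away effect in a common-effect structure.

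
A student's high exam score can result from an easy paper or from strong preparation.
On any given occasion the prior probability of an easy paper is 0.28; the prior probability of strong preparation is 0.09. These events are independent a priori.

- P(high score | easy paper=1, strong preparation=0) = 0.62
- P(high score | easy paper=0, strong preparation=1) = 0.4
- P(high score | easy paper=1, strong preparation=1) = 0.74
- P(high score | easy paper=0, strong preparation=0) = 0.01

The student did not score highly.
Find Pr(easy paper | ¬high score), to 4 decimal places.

P(¬high score) = 0.99*0.72*0.91 + 0.6*0.72*0.09 + 0.38*0.28*0.91 + 0.26*0.28*0.09 = 0.648648 + 0.038880 + 0.096824 + 0.006552 = 0.790904
The easy paper-present share is 0.096824 + 0.006552 = 0.103376.
Hence the posterior is 0.103376/0.790904 ≈ 0.1307.

Pr(easy paper | ¬high score) ≈ 0.1307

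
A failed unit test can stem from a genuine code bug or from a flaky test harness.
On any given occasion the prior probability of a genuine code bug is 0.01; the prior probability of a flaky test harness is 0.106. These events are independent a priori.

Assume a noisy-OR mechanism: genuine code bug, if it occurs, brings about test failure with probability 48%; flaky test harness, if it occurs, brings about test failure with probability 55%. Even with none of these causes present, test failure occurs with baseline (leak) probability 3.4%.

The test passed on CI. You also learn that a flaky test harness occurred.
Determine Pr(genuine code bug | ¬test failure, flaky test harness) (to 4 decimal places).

Pr(genuine code bug | ¬test failure, flaky test harness) ≈ 0.0052

Under noisy-OR, P(test failure | causes) = 1 − (1−0.034)·∏(1−qᵢ) over the active causes.
Numerator (weight on configurations with genuine code bug): 0.226044*0.01 = 0.002260
Normalizer over all consistent configurations: 0.4347*0.99 + 0.226044*0.01 = 0.432613
P(genuine code bug | ¬test failure, flaky test harness) = 0.002260/0.432613 ≈ 0.0052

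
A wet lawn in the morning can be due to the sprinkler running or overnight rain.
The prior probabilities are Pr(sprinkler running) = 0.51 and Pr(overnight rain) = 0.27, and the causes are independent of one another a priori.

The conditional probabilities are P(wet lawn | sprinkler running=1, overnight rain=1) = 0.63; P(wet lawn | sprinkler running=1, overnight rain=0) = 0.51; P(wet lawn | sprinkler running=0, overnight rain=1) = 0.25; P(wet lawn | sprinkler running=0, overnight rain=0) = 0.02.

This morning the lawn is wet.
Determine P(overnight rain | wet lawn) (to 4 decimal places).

P(wet lawn) = 0.02·0.49·0.73 + 0.25·0.49·0.27 + 0.51·0.51·0.73 + 0.63·0.51·0.27 = 0.007154 + 0.033075 + 0.189873 + 0.086751 = 0.316853
Restricting to configurations with overnight rain present: 0.033075 + 0.086751 = 0.119826.
P(overnight rain | wet lawn) = 0.119826 / 0.316853 ≈ 0.3782

P(overnight rain | wet lawn) ≈ 0.3782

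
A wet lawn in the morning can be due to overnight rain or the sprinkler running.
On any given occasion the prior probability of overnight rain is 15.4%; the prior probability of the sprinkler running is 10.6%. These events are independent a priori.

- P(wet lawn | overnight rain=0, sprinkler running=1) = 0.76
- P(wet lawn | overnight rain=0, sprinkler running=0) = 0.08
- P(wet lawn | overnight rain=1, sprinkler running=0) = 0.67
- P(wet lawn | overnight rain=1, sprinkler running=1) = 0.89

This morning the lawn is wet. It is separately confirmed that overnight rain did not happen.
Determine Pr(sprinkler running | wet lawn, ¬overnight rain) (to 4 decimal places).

Pr(sprinkler running | wet lawn, ¬overnight rain) ≈ 0.5297

Sum P(wet lawn|·) weighted by the priors over both values of sprinkler running:
  P(wet lawn | ¬overnight rain) = 0.08*0.894 + 0.76*0.106
        = 0.071520 + 0.080560 = 0.152080
Configurations with sprinkler running contribute 0.080560, so
  P(sprinkler running | wet lawn, ¬overnight rain) = 0.080560 / 0.152080 ≈ 0.5297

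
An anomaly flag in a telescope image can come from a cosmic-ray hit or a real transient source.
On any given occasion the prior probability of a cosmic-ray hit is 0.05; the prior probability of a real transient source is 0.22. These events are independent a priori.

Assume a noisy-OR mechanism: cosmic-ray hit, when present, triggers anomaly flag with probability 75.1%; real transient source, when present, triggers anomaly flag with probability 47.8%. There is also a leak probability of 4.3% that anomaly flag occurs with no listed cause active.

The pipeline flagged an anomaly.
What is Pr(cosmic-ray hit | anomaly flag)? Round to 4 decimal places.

Under noisy-OR, P(anomaly flag | causes) = 1 − (1−0.043)·∏(1−qᵢ) over the active causes.
P(anomaly flag) = 0.043*0.95*0.78 + 0.500446*0.95*0.22 + 0.761707*0.05*0.78 + 0.875611*0.05*0.22 = 0.031863 + 0.104593 + 0.029707 + 0.009632 = 0.175795
The cosmic-ray hit-present share is 0.029707 + 0.009632 = 0.039339.
P(cosmic-ray hit | anomaly flag) = 0.039339 / 0.175795 ≈ 0.2238

Pr(cosmic-ray hit | anomaly flag) ≈ 0.2238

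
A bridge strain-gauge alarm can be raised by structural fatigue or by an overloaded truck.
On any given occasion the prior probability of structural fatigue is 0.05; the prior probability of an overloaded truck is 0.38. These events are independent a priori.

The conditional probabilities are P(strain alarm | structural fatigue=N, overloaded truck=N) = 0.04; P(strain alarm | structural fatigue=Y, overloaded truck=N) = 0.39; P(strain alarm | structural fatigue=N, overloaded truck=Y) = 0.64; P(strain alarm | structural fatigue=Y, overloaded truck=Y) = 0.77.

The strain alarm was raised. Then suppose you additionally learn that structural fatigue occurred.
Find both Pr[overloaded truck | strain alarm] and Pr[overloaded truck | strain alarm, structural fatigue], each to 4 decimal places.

Numerator (weight on configurations with overloaded truck): 0.231040 + 0.014630 = 0.245670
Denominator P(strain alarm): 0.04·0.95·0.62 + 0.64·0.95·0.38 + 0.39·0.05·0.62 + 0.77·0.05·0.38 = 0.281320
Posterior = 0.245670 / 0.281320 ≈ 0.8733

Now condition on the additional information:
P(strain alarm | structural fatigue) = 0.39*0.62 + 0.77*0.38 = 0.241800 + 0.292600 = 0.534400
Of this, 0.292600 comes from 0.77*0.38 (the overloaded truck=true cases).
Hence the posterior is 0.292600/0.534400 ≈ 0.5475.

Pr[overloaded truck | strain alarm] ≈ 0.8733; Pr[overloaded truck | strain alarm, structural fatigue] ≈ 0.5475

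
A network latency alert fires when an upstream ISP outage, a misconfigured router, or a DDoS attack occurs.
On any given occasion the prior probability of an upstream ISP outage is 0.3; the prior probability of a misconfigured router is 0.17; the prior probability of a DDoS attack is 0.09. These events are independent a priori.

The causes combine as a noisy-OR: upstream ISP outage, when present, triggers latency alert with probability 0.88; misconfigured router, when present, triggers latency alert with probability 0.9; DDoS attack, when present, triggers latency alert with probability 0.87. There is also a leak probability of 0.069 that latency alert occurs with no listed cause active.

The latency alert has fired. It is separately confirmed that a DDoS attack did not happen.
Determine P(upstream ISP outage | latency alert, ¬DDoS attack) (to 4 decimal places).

P(upstream ISP outage | latency alert, ¬DDoS attack) ≈ 0.6473

Under noisy-OR, P(latency alert | causes) = 1 − (1−0.069)·∏(1−qᵢ) over the active causes.
P(latency alert | ¬DDoS attack) = 0.069·0.7·0.83 + 0.9069·0.7·0.17 + 0.88828·0.3·0.83 + 0.988828·0.3·0.17 = 0.040089 + 0.107921 + 0.221182 + 0.050430 = 0.419622
Restricting to configurations with upstream ISP outage present: 0.221182 + 0.050430 = 0.271612.
Hence the posterior is 0.271612/0.419622 ≈ 0.6473.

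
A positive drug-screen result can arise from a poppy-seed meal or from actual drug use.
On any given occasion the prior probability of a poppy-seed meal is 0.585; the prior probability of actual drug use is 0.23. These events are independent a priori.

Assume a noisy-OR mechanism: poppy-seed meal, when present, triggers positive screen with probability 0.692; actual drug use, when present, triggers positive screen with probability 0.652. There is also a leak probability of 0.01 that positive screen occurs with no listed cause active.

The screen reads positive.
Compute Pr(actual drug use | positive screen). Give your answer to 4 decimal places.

Pr(actual drug use | positive screen) ≈ 0.3663

Under noisy-OR, P(positive screen | causes) = 1 − (1−0.01)·∏(1−qᵢ) over the active causes.
Numerator (weight on configurations with actual drug use): 0.062566 + 0.120273 = 0.182839
Normalizer over all consistent configurations: 0.01·0.415·0.77 + 0.65548·0.415·0.23 + 0.69508·0.585·0.77 + 0.893888·0.585·0.23 = 0.499133
Posterior = 0.182839 / 0.499133 ≈ 0.3663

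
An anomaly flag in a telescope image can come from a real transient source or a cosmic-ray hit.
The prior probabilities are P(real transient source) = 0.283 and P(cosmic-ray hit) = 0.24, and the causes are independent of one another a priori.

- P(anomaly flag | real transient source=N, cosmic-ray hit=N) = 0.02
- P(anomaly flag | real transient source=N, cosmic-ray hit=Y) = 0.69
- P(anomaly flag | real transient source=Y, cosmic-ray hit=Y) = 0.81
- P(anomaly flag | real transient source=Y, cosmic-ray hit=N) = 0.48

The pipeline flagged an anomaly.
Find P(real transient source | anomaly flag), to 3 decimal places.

P(anomaly flag) = 0.02×0.717×0.76 + 0.69×0.717×0.24 + 0.48×0.283×0.76 + 0.81×0.283×0.24 = 0.010898 + 0.118735 + 0.103238 + 0.055015 = 0.287886
The real transient source-present share is 0.103238 + 0.055015 = 0.158253.
P(real transient source | anomaly flag) = 0.158253 / 0.287886 ≈ 0.550

P(real transient source | anomaly flag) ≈ 0.550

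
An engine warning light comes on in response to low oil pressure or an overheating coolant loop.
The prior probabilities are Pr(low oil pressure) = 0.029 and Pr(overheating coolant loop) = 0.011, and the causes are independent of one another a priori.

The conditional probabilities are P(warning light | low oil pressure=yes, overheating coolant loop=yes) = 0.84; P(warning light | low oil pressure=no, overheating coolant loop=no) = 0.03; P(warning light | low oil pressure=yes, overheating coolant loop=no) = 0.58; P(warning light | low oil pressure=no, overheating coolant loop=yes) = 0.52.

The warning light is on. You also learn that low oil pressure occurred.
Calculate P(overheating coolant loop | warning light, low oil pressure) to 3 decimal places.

Sum P(warning light|·) weighted by the priors over both values of overheating coolant loop:
  P(warning light | low oil pressure) = 0.58×0.989 + 0.84×0.011
        = 0.573620 + 0.009240 = 0.582860
Configurations with overheating coolant loop contribute 0.009240, so
  P(overheating coolant loop | warning light, low oil pressure) = 0.009240 / 0.582860 ≈ 0.016

P(overheating coolant loop | warning light, low oil pressure) ≈ 0.016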